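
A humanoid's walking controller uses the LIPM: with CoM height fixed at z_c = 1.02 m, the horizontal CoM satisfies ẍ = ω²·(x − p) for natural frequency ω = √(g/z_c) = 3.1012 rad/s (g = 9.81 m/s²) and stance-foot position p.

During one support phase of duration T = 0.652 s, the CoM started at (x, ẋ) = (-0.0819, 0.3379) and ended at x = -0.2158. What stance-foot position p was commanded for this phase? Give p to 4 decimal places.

ωT = 3.1012·0.652 = 2.021982; cosh(ωT) = 3.842838, sinh(ωT) = 3.710445
x(T) = p + (x₀−p)·cosh(ωT) + (ẋ₀/ω)·sinh(ωT) ⇒ p·(1 − cosh) = x(T) − x₀·cosh − (ẋ₀/ω)·sinh
numerator   = -0.2158 − (-0.0819)·3.842838 − (0.3379/3.1012)·3.710445 = -0.305354
denominator = 1 − 3.842838 = -2.842838
p = -0.305354 / -2.842838 = 0.1074

p = 0.1074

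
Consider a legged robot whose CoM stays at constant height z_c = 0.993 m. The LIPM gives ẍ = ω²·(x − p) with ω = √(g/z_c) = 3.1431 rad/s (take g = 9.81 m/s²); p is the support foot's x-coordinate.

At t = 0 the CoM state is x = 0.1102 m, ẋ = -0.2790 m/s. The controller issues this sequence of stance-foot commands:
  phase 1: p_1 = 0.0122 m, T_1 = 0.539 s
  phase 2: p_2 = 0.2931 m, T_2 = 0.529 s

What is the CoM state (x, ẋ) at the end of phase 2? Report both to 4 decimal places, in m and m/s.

x = -0.3384, ẋ = -1.8380

phase 1: p=0.0122, T=0.539, ωT=1.694131, cosh=2.812837, sinh=2.629078; start (x,ẋ)=(0.110200, -0.279000) → end (x,ẋ)=(0.054486, 0.025037)
phase 2: p=0.2931, T=0.529, ωT=1.662700, cosh=2.731578, sinh=2.541952; start (x,ẋ)=(0.054486, 0.025037) → end (x,ẋ)=(-0.338445, -1.838045)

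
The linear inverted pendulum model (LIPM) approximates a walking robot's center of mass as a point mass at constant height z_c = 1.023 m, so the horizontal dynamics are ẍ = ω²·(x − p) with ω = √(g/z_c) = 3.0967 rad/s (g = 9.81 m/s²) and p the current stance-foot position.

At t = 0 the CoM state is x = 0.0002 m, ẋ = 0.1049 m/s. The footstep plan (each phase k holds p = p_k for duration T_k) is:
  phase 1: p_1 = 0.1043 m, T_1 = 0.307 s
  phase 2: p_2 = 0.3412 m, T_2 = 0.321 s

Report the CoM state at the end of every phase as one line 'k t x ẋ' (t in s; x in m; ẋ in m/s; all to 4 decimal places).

1 0.3070 -0.0132 -0.1988
2 0.6280 -0.2781 -1.5851

phase 1: p=0.1043, T=0.307, ωT=0.950687, cosh=1.486981, sinh=1.100505; start (x,ẋ)=(0.000200, 0.104900) → end (x,ẋ)=(-0.013215, -0.198782)
phase 2: p=0.3412, T=0.321, ωT=0.994041, cosh=1.536105, sinh=1.166026; start (x,ẋ)=(-0.013215, -0.198782) → end (x,ẋ)=(-0.278068, -1.585084)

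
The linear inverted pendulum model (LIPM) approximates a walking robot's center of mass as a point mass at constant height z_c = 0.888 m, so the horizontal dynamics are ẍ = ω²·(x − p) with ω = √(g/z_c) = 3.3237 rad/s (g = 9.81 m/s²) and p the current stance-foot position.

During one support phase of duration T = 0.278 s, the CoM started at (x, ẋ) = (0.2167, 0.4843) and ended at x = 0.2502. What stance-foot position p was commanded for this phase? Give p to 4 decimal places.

p = 0.4811

ωT = 3.3237·0.278 = 0.923989; cosh(ωT) = 1.458126, sinh(ωT) = 1.061193
x(T) = p + (x₀−p)·cosh(ωT) + (ẋ₀/ω)·sinh(ωT) ⇒ p·(1 − cosh) = x(T) − x₀·cosh − (ẋ₀/ω)·sinh
numerator   = 0.2502 − (0.2167)·1.458126 − (0.4843/3.3237)·1.061193 = -0.220403
denominator = 1 − 1.458126 = -0.458126
p = -0.220403 / -0.458126 = 0.4811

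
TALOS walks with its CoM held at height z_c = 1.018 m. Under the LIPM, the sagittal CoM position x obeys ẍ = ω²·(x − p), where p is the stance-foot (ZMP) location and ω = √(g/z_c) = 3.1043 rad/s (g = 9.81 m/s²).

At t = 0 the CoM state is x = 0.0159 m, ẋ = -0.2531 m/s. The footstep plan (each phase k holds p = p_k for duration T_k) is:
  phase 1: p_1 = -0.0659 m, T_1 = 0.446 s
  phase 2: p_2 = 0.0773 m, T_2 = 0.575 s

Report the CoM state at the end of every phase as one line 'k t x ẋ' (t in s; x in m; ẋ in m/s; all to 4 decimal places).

phase 1: p=-0.0659, T=0.446, ωT=1.384518, cosh=2.121672, sinh=1.871228; start (x,ẋ)=(0.015900, -0.253100) → end (x,ẋ)=(-0.044912, -0.061831)
phase 2: p=0.0773, T=0.575, ωT=1.784972, cosh=3.063609, sinh=2.895807; start (x,ẋ)=(-0.044912, -0.061831) → end (x,ẋ)=(-0.354789, -1.288048)

1 0.4460 -0.0449 -0.0618
2 1.0210 -0.3548 -1.2880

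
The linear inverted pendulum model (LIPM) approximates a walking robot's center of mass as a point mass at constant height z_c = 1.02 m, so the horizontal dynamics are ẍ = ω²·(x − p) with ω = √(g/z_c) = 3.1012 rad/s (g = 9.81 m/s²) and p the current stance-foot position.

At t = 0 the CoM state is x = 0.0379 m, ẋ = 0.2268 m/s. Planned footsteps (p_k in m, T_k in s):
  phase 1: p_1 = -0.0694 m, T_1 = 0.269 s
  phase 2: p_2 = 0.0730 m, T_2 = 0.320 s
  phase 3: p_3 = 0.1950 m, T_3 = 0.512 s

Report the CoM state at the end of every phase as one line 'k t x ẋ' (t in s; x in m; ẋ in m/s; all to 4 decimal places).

phase 1: p=-0.0694, T=0.269, ωT=0.834223, cosh=1.368618, sinh=0.934406; start (x,ẋ)=(0.037900, 0.226800) → end (x,ẋ)=(0.145789, 0.621334)
phase 2: p=0.0730, T=0.320, ωT=0.992384, cosh=1.534175, sinh=1.163483; start (x,ẋ)=(0.145789, 0.621334) → end (x,ẋ)=(0.417778, 1.215871)
phase 3: p=0.1950, T=0.512, ωT=1.587814, cosh=2.548707, sinh=2.344336; start (x,ẋ)=(0.417778, 1.215871) → end (x,ẋ)=(1.681926, 4.718547)

1 0.2690 0.1458 0.6213
2 0.5890 0.4178 1.2159
3 1.1010 1.6819 4.7185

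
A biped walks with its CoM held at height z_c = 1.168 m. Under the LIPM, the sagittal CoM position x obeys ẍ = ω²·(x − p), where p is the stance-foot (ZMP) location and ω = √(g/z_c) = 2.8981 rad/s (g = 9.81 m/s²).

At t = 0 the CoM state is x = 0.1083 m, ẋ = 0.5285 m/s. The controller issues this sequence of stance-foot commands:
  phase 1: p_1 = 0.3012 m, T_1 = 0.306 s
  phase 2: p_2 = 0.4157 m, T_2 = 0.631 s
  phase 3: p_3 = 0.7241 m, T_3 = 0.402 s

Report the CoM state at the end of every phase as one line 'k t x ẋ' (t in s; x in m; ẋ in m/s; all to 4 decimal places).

1 0.3060 0.2111 0.1869
2 0.9370 -0.0420 -1.2011
3 1.3390 -1.2231 -5.3255

phase 1: p=0.3012, T=0.306, ωT=0.886819, cosh=1.419680, sinh=1.007715; start (x,ẋ)=(0.108300, 0.528500) → end (x,ẋ)=(0.211112, 0.186944)
phase 2: p=0.4157, T=0.631, ωT=1.828701, cosh=3.193208, sinh=3.032586; start (x,ẋ)=(0.211112, 0.186944) → end (x,ẋ)=(-0.041974, -1.201123)
phase 3: p=0.7241, T=0.402, ωT=1.165036, cosh=1.758975, sinh=1.447064; start (x,ẋ)=(-0.041974, -1.201123) → end (x,ẋ)=(-1.223144, -5.325457)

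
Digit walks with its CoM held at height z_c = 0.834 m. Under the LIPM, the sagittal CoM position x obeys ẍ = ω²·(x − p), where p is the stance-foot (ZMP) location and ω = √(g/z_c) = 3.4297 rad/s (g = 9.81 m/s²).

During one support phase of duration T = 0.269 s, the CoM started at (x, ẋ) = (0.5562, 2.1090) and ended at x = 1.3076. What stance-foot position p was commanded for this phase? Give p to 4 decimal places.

p = 0.3370

ωT = 3.4297·0.269 = 0.922589; cosh(ωT) = 1.456642, sinh(ωT) = 1.059154
x(T) = p + (x₀−p)·cosh(ωT) + (ẋ₀/ω)·sinh(ωT) ⇒ p·(1 − cosh) = x(T) − x₀·cosh − (ẋ₀/ω)·sinh
numerator   = 1.3076 − (0.5562)·1.456642 − (2.1090/3.4297)·1.059154 = -0.153882
denominator = 1 − 1.456642 = -0.456642
p = -0.153882 / -0.456642 = 0.3370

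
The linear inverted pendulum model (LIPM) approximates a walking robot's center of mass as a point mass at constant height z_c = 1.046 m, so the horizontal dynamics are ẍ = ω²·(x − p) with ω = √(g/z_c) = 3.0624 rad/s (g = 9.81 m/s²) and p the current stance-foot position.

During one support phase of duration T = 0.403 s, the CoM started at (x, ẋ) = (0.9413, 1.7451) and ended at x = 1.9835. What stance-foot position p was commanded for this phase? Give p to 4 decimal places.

p = 0.7718

ωT = 3.0624·0.403 = 1.234147; cosh(ωT) = 1.863265, sinh(ωT) = 1.572182
x(T) = p + (x₀−p)·cosh(ωT) + (ẋ₀/ω)·sinh(ωT) ⇒ p·(1 − cosh) = x(T) − x₀·cosh − (ẋ₀/ω)·sinh
numerator   = 1.9835 − (0.9413)·1.863265 − (1.7451/3.0624)·1.572182 = -0.666295
denominator = 1 − 1.863265 = -0.863265
p = -0.666295 / -0.863265 = 0.7718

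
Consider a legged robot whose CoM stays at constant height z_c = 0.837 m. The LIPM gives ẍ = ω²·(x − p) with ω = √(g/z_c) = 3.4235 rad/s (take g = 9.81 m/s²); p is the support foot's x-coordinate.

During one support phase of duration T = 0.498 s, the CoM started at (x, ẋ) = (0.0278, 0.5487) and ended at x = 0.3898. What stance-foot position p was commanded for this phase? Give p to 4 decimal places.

p = 0.0627

ωT = 3.4235·0.498 = 1.704903; cosh(ωT) = 2.841321, sinh(ωT) = 2.659531
x(T) = p + (x₀−p)·cosh(ωT) + (ẋ₀/ω)·sinh(ωT) ⇒ p·(1 − cosh) = x(T) − x₀·cosh − (ẋ₀/ω)·sinh
numerator   = 0.3898 − (0.0278)·2.841321 − (0.5487/3.4235)·2.659531 = -0.115444
denominator = 1 − 2.841321 = -1.841321
p = -0.115444 / -1.841321 = 0.0627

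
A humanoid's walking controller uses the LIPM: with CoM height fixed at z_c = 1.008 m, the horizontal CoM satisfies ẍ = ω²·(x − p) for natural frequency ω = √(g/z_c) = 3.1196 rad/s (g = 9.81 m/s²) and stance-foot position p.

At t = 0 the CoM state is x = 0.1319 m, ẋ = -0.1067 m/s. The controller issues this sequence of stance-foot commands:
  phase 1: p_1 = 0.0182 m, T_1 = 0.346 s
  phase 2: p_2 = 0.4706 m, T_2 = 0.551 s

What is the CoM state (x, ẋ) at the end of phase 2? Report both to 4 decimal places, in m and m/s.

phase 1: p=0.0182, T=0.346, ωT=1.079382, cosh=1.641332, sinh=1.301527; start (x,ẋ)=(0.131900, -0.106700) → end (x,ẋ)=(0.160303, 0.286519)
phase 2: p=0.4706, T=0.551, ωT=1.718900, cosh=2.878825, sinh=2.699562; start (x,ẋ)=(0.160303, 0.286519) → end (x,ẋ)=(-0.174749, -1.788341)

x = -0.1747, ẋ = -1.7883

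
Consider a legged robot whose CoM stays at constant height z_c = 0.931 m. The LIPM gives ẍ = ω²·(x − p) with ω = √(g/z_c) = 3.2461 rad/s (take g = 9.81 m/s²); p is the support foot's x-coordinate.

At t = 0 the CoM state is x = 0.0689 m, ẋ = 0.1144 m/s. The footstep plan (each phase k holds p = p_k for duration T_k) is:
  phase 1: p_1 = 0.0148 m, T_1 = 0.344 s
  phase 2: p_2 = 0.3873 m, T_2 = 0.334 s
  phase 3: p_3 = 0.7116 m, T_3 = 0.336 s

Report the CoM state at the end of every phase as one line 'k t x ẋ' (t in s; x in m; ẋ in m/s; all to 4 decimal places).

1 0.3440 0.1543 0.4329
2 0.6780 0.1781 -0.2769
3 1.0140 -0.2846 -2.7449

phase 1: p=0.0148, T=0.344, ωT=1.116658, cosh=1.691001, sinh=1.363629; start (x,ẋ)=(0.068900, 0.114400) → end (x,ẋ)=(0.154341, 0.432923)
phase 2: p=0.3873, T=0.334, ωT=1.084197, cosh=1.647619, sinh=1.309446; start (x,ẋ)=(0.154341, 0.432923) → end (x,ẋ)=(0.178109, -0.276924)
phase 3: p=0.7116, T=0.336, ωT=1.090690, cosh=1.656155, sinh=1.320171; start (x,ẋ)=(0.178109, -0.276924) → end (x,ẋ)=(-0.284568, -2.744856)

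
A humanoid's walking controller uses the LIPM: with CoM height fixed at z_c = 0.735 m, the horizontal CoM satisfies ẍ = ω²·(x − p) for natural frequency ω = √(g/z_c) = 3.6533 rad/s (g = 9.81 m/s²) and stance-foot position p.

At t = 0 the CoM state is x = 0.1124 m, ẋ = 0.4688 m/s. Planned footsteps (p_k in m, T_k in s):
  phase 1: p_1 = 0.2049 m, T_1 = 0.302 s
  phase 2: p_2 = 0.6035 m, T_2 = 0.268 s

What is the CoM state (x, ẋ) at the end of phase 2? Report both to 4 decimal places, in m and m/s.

x = 0.1280, ẋ = -1.0894

phase 1: p=0.2049, T=0.302, ωT=1.103297, cosh=1.672931, sinh=1.341155; start (x,ẋ)=(0.112400, 0.468800) → end (x,ẋ)=(0.222254, 0.331053)
phase 2: p=0.6035, T=0.268, ωT=0.979084, cosh=1.518836, sinh=1.143181; start (x,ẋ)=(0.222254, 0.331053) → end (x,ẋ)=(0.128042, -1.089414)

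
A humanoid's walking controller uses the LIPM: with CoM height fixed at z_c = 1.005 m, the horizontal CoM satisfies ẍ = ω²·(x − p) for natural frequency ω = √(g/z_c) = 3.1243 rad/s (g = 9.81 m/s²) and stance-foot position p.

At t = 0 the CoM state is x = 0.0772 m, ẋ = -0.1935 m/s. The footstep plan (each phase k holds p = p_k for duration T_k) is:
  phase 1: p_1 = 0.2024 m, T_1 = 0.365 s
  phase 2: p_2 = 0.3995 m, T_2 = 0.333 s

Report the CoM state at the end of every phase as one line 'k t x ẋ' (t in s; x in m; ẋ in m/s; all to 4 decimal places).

1 0.3650 -0.1004 -0.8828
2 0.6980 -0.7462 -3.3395

phase 1: p=0.2024, T=0.365, ωT=1.140369, cosh=1.723812, sinh=1.404112; start (x,ẋ)=(0.077200, -0.193500) → end (x,ẋ)=(-0.100383, -0.882793)
phase 2: p=0.3995, T=0.333, ωT=1.040392, cosh=1.591821, sinh=1.238505; start (x,ẋ)=(-0.100383, -0.882793) → end (x,ẋ)=(-0.746173, -3.339528)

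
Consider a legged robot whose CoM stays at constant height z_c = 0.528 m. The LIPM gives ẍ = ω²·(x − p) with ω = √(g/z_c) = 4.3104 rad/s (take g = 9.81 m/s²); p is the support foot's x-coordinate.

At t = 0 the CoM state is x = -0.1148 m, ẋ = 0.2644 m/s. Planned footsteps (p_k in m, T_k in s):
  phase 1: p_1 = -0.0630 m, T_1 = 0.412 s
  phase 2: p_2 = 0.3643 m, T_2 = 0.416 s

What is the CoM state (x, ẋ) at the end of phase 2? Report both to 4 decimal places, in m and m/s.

x = -0.7873, ẋ = -4.6434

phase 1: p=-0.0630, T=0.412, ωT=1.775885, cosh=3.037419, sinh=2.868085; start (x,ẋ)=(-0.114800, 0.264400) → end (x,ẋ)=(-0.044410, 0.162711)
phase 2: p=0.3643, T=0.416, ωT=1.793126, cosh=3.087323, sinh=2.920884; start (x,ẋ)=(-0.044410, 0.162711) → end (x,ẋ)=(-0.787261, -4.643389)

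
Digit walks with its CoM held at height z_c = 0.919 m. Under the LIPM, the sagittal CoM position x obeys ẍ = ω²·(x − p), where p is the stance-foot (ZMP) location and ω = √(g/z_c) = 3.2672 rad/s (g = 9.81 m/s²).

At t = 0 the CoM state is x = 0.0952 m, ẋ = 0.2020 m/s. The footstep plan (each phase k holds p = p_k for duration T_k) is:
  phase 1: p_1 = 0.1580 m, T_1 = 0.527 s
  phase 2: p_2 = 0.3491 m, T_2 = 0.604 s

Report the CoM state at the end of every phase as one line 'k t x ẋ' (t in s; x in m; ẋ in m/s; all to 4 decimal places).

phase 1: p=0.1580, T=0.527, ωT=1.721814, cosh=2.886706, sinh=2.707964; start (x,ẋ)=(0.095200, 0.202000) → end (x,ẋ)=(0.144139, 0.027494)
phase 2: p=0.3491, T=0.604, ωT=1.973389, cosh=3.667001, sinh=3.528016; start (x,ẋ)=(0.144139, 0.027494) → end (x,ẋ)=(-0.372803, -2.261708)

1 0.5270 0.1441 0.0275
2 1.1310 -0.3728 -2.2617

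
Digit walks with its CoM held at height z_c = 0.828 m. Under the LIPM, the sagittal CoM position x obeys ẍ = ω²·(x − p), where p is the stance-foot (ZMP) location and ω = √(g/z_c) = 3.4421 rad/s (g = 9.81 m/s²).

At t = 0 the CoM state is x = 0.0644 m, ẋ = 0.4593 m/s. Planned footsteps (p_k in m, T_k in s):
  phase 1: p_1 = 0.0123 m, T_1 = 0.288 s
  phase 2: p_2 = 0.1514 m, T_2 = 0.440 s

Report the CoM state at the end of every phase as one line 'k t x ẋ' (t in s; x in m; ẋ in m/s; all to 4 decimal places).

phase 1: p=0.0123, T=0.288, ωT=0.991325, cosh=1.532943, sinh=1.161859; start (x,ẋ)=(0.064400, 0.459300) → end (x,ẋ)=(0.247200, 0.912441)
phase 2: p=0.1514, T=0.440, ωT=1.514524, cosh=2.383584, sinh=2.163672; start (x,ẋ)=(0.247200, 0.912441) → end (x,ẋ)=(0.953299, 2.888359)

1 0.2880 0.2472 0.9124
2 0.7280 0.9533 2.8884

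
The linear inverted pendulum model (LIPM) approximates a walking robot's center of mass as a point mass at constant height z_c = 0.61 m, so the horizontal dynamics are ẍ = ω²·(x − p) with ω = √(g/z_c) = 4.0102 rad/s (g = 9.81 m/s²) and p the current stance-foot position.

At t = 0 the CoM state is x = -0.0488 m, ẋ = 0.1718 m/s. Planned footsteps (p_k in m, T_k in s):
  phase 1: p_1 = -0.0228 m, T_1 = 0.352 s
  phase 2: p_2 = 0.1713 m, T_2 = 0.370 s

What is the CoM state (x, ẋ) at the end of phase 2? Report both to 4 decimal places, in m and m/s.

x = -0.1282, ẋ = -1.0094

phase 1: p=-0.0228, T=0.352, ωT=1.411590, cosh=2.173115, sinh=1.929360; start (x,ẋ)=(-0.048800, 0.171800) → end (x,ẋ)=(0.003354, 0.172176)
phase 2: p=0.1713, T=0.370, ωT=1.483774, cosh=2.318168, sinh=2.091388; start (x,ẋ)=(0.003354, 0.172176) → end (x,ẋ)=(-0.128234, -1.009408)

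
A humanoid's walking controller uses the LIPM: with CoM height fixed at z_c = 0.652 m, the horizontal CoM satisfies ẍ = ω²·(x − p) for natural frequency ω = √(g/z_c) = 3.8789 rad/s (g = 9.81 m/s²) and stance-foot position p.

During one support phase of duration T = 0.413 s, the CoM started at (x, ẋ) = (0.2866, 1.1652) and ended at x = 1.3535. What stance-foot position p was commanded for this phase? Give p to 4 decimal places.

p = 0.0643

ωT = 3.8789·0.413 = 1.601986; cosh(ωT) = 2.582187, sinh(ωT) = 2.380691
x(T) = p + (x₀−p)·cosh(ωT) + (ẋ₀/ω)·sinh(ωT) ⇒ p·(1 − cosh) = x(T) − x₀·cosh − (ẋ₀/ω)·sinh
numerator   = 1.3535 − (0.2866)·2.582187 − (1.1652/3.8789)·2.380691 = -0.101701
denominator = 1 − 2.582187 = -1.582187
p = -0.101701 / -1.582187 = 0.0643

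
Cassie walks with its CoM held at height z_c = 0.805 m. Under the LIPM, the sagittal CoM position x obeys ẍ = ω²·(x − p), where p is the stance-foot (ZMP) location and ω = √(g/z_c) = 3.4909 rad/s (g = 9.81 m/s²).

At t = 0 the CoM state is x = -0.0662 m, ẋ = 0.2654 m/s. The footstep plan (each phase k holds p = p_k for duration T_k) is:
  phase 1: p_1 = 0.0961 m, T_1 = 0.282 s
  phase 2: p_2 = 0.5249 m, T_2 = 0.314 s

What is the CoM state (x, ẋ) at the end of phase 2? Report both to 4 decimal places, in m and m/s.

x = -0.5487, ẋ = -3.1438

phase 1: p=0.0961, T=0.282, ωT=0.984434, cosh=1.524973, sinh=1.151323; start (x,ẋ)=(-0.066200, 0.265400) → end (x,ẋ)=(-0.063872, -0.247580)
phase 2: p=0.5249, T=0.314, ωT=1.096143, cosh=1.663379, sinh=1.329221; start (x,ẋ)=(-0.063872, -0.247580) → end (x,ẋ)=(-0.548722, -3.143829)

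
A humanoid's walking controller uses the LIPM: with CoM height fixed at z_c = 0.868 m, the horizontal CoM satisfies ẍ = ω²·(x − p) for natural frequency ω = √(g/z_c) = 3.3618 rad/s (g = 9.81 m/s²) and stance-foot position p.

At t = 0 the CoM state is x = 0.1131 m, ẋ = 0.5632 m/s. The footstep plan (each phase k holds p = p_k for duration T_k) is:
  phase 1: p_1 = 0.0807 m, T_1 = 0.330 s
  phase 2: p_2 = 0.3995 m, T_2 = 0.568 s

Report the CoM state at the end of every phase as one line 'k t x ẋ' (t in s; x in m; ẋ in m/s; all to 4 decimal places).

phase 1: p=0.0807, T=0.330, ωT=1.109394, cosh=1.681139, sinh=1.351381; start (x,ẋ)=(0.113100, 0.563200) → end (x,ẋ)=(0.361565, 1.094013)
phase 2: p=0.3995, T=0.568, ωT=1.909502, cosh=3.448942, sinh=3.300788; start (x,ẋ)=(0.361565, 1.094013) → end (x,ẋ)=(1.342822, 3.352236)

1 0.3300 0.3616 1.0940
2 0.8980 1.3428 3.3522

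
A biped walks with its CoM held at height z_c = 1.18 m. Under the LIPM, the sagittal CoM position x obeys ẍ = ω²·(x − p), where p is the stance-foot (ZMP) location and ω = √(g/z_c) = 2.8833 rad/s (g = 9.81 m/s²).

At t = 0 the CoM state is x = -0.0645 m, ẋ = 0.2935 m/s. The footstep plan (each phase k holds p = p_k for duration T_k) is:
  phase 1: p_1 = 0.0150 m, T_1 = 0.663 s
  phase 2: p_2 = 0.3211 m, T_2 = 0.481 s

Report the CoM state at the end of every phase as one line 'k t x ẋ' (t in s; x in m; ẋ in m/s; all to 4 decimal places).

phase 1: p=0.0150, T=0.663, ωT=1.911628, cosh=3.455965, sinh=3.308126; start (x,ẋ)=(-0.064500, 0.293500) → end (x,ẋ)=(0.076995, 0.256029)
phase 2: p=0.3211, T=0.481, ωT=1.386867, cosh=2.126075, sinh=1.876218; start (x,ẋ)=(0.076995, 0.256029) → end (x,ẋ)=(-0.031282, -0.776196)

1 0.6630 0.0770 0.2560
2 1.1440 -0.0313 -0.7762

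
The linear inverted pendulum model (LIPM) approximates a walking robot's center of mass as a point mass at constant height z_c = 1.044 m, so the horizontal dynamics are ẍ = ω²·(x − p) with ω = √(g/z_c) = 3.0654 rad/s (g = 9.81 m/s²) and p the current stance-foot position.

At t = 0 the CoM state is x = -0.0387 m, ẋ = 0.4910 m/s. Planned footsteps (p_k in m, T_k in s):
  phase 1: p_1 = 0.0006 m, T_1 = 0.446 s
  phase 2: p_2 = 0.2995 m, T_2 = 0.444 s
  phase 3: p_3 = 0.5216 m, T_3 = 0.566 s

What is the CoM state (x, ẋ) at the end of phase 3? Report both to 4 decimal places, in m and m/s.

x = 1.8041, ẋ = 4.0999

phase 1: p=0.0006, T=0.446, ωT=1.367168, cosh=2.089525, sinh=1.834698; start (x,ẋ)=(-0.038700, 0.491000) → end (x,ẋ)=(0.212354, 0.804930)
phase 2: p=0.2995, T=0.444, ωT=1.361038, cosh=2.078316, sinh=1.821922; start (x,ẋ)=(0.212354, 0.804930) → end (x,ẋ)=(0.596794, 1.186197)
phase 3: p=0.5216, T=0.566, ωT=1.735016, cosh=2.922709, sinh=2.746312; start (x,ẋ)=(0.596794, 1.186197) → end (x,ẋ)=(1.804092, 4.099934)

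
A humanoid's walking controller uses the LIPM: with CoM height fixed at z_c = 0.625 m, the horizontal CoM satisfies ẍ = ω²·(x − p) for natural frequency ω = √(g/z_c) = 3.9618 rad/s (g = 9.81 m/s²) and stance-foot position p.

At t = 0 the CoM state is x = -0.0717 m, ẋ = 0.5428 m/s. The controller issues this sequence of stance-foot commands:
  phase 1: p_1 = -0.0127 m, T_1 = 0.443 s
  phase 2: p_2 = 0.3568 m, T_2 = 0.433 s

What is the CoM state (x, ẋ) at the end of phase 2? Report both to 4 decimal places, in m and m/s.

phase 1: p=-0.0127, T=0.443, ωT=1.755077, cosh=2.978395, sinh=2.805501; start (x,ẋ)=(-0.071700, 0.542800) → end (x,ẋ)=(0.195952, 0.960897)
phase 2: p=0.3568, T=0.433, ωT=1.715459, cosh=2.869555, sinh=2.689674; start (x,ẋ)=(0.195952, 0.960897) → end (x,ẋ)=(0.547593, 1.043360)

x = 0.5476, ẋ = 1.0434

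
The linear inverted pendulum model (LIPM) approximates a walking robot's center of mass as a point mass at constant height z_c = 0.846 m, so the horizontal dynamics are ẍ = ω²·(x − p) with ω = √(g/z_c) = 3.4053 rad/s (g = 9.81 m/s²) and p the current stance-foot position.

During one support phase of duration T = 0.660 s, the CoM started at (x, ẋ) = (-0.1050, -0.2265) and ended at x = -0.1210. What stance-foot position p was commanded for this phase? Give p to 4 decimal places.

ωT = 3.4053·0.660 = 2.247498; cosh(ωT) = 4.784845, sinh(ωT) = 4.679182
x(T) = p + (x₀−p)·cosh(ωT) + (ẋ₀/ω)·sinh(ωT) ⇒ p·(1 − cosh) = x(T) − x₀·cosh − (ẋ₀/ω)·sinh
numerator   = -0.1210 − (-0.1050)·4.784845 − (-0.2265/3.4053)·4.679182 = 0.692640
denominator = 1 − 4.784845 = -3.784845
p = 0.692640 / -3.784845 = -0.1830

p = -0.1830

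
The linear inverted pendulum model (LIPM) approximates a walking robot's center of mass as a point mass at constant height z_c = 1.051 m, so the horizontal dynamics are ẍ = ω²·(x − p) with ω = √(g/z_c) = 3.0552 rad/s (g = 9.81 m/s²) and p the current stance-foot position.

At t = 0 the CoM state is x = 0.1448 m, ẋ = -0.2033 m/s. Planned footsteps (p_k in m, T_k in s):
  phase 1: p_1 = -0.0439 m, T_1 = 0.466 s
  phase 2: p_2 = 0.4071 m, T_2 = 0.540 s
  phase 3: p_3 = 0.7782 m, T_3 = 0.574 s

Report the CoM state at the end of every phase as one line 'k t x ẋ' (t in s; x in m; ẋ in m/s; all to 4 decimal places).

1 0.4660 0.2405 0.6810
2 1.0060 0.5161 0.5618
3 1.5800 0.5138 -0.5718

phase 1: p=-0.0439, T=0.466, ωT=1.423723, cosh=2.196684, sinh=1.955868; start (x,ẋ)=(0.144800, -0.203300) → end (x,ẋ)=(0.240466, 0.681004)
phase 2: p=0.4071, T=0.540, ωT=1.649808, cosh=2.699033, sinh=2.506947; start (x,ẋ)=(0.240466, 0.681004) → end (x,ẋ)=(0.516149, 0.561768)
phase 3: p=0.7782, T=0.574, ωT=1.753685, cosh=2.974491, sinh=2.801356; start (x,ẋ)=(0.516149, 0.561768) → end (x,ẋ)=(0.513823, -0.571847)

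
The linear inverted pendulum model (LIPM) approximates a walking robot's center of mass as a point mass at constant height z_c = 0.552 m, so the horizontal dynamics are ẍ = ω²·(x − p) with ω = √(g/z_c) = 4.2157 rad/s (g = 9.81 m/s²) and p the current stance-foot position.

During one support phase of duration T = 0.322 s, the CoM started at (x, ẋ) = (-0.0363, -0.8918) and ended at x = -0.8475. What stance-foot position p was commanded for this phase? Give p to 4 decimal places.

p = 0.3624

ωT = 4.2157·0.322 = 1.357455; cosh(ωT) = 2.071803, sinh(ωT) = 1.814488
x(T) = p + (x₀−p)·cosh(ωT) + (ẋ₀/ω)·sinh(ωT) ⇒ p·(1 − cosh) = x(T) − x₀·cosh − (ẋ₀/ω)·sinh
numerator   = -0.8475 − (-0.0363)·2.071803 − (-0.8918/4.2157)·1.814488 = -0.388452
denominator = 1 − 2.071803 = -1.071803
p = -0.388452 / -1.071803 = 0.3624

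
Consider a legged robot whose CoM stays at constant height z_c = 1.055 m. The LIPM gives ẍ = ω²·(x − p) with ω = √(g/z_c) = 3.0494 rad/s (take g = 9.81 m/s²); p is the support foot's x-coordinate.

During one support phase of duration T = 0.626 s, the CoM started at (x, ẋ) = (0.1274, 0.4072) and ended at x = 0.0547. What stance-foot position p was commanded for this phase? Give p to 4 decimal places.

ωT = 3.0494·0.626 = 1.908924; cosh(ωT) = 3.447034, sinh(ωT) = 3.298795
x(T) = p + (x₀−p)·cosh(ωT) + (ẋ₀/ω)·sinh(ωT) ⇒ p·(1 − cosh) = x(T) − x₀·cosh − (ẋ₀/ω)·sinh
numerator   = 0.0547 − (0.1274)·3.447034 − (0.4072/3.0494)·3.298795 = -0.824955
denominator = 1 − 3.447034 = -2.447034
p = -0.824955 / -2.447034 = 0.3371

p = 0.3371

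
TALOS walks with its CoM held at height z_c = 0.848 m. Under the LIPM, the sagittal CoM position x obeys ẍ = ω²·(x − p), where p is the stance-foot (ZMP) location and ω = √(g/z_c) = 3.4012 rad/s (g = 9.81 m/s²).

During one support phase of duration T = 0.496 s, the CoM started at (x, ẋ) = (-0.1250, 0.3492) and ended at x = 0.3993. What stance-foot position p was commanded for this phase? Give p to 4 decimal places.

p = -0.2679

ωT = 3.4012·0.496 = 1.686995; cosh(ωT) = 2.794148, sinh(ωT) = 2.609073
x(T) = p + (x₀−p)·cosh(ωT) + (ẋ₀/ω)·sinh(ωT) ⇒ p·(1 − cosh) = x(T) − x₀·cosh − (ẋ₀/ω)·sinh
numerator   = 0.3993 − (-0.1250)·2.794148 − (0.3492/3.4012)·2.609073 = 0.480696
denominator = 1 − 2.794148 = -1.794148
p = 0.480696 / -1.794148 = -0.2679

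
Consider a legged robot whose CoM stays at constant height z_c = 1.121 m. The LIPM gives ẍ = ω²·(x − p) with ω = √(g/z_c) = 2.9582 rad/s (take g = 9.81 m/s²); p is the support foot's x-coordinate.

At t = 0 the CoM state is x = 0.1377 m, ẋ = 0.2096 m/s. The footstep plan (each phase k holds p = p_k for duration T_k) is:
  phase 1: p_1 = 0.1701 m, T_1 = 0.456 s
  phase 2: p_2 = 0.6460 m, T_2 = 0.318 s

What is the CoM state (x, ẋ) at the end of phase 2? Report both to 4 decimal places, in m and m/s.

x = 0.1281, ẋ = -0.9516

phase 1: p=0.1701, T=0.456, ωT=1.348939, cosh=2.056426, sinh=1.796910; start (x,ẋ)=(0.137700, 0.209600) → end (x,ẋ)=(0.230790, 0.258801)
phase 2: p=0.6460, T=0.318, ωT=0.940708, cosh=1.476073, sinh=1.085721; start (x,ẋ)=(0.230790, 0.258801) → end (x,ẋ)=(0.128105, -0.951555)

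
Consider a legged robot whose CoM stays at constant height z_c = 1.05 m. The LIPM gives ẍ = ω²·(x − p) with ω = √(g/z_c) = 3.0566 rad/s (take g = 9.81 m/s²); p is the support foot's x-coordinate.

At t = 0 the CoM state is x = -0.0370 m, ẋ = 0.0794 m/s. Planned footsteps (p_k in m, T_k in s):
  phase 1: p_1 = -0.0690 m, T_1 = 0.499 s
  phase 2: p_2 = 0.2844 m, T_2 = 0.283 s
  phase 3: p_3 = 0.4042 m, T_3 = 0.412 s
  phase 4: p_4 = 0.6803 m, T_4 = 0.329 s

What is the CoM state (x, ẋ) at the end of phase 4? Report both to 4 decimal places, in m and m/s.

phase 1: p=-0.0690, T=0.499, ωT=1.525243, cosh=2.406915, sinh=2.189347; start (x,ẋ)=(-0.037000, 0.079400) → end (x,ẋ)=(0.064893, 0.405252)
phase 2: p=0.2844, T=0.283, ωT=0.865018, cosh=1.398046, sinh=0.977002; start (x,ẋ)=(0.064893, 0.405252) → end (x,ẋ)=(0.107053, -0.088954)
phase 3: p=0.4042, T=0.412, ωT=1.259319, cosh=1.903435, sinh=1.619587; start (x,ẋ)=(0.107053, -0.088954) → end (x,ẋ)=(-0.208535, -1.640327)
phase 4: p=0.6803, T=0.329, ωT=1.005621, cosh=1.549711, sinh=1.183894; start (x,ẋ)=(-0.208535, -1.640327) → end (x,ẋ)=(-1.332475, -5.758450)

x = -1.3325, ẋ = -5.7584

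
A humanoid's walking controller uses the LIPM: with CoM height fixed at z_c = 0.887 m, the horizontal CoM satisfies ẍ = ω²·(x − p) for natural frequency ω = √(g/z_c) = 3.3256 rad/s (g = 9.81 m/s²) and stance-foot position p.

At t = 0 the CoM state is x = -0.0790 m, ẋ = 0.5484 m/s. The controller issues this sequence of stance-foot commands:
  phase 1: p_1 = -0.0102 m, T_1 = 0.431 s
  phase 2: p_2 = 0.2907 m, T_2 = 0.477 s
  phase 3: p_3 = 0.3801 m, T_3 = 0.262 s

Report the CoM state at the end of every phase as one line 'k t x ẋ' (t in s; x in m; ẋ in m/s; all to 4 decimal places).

phase 1: p=-0.0102, T=0.431, ωT=1.433334, cosh=2.215583, sinh=1.977070; start (x,ẋ)=(-0.079000, 0.548400) → end (x,ẋ)=(0.163392, 0.762669)
phase 2: p=0.2907, T=0.477, ωT=1.586311, cosh=2.545186, sinh=2.340507; start (x,ẋ)=(0.163392, 0.762669) → end (x,ẋ)=(0.503432, 0.950221)
phase 3: p=0.3801, T=0.262, ωT=0.871307, cosh=1.404219, sinh=0.985814; start (x,ẋ)=(0.503432, 0.950221) → end (x,ẋ)=(0.834961, 1.738653)

1 0.4310 0.1634 0.7627
2 0.9080 0.5034 0.9502
3 1.1700 0.8350 1.7387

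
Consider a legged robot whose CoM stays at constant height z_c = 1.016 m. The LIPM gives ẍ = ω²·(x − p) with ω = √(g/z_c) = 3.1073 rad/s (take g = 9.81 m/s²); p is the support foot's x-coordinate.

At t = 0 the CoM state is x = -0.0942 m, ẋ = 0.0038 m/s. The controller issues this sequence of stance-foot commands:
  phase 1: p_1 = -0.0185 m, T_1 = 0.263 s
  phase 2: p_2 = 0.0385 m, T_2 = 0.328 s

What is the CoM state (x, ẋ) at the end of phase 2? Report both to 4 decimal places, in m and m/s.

phase 1: p=-0.0185, T=0.263, ωT=0.817220, cosh=1.352927, sinh=0.911269; start (x,ẋ)=(-0.094200, 0.003800) → end (x,ẋ)=(-0.119802, -0.209210)
phase 2: p=0.0385, T=0.328, ωT=1.019194, cosh=1.565924, sinh=1.205038; start (x,ẋ)=(-0.119802, -0.209210) → end (x,ẋ)=(-0.290523, -0.920356)

x = -0.2905, ẋ = -0.9204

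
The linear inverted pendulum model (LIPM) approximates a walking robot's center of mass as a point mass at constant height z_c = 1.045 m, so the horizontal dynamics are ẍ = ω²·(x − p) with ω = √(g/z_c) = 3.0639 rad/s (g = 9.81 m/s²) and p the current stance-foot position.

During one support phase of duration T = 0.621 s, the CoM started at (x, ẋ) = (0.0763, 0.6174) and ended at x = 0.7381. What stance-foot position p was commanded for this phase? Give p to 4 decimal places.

p = 0.0757

ωT = 3.0639·0.621 = 1.902682; cosh(ωT) = 3.426509, sinh(ωT) = 3.277341
x(T) = p + (x₀−p)·cosh(ωT) + (ẋ₀/ω)·sinh(ωT) ⇒ p·(1 − cosh) = x(T) − x₀·cosh − (ẋ₀/ω)·sinh
numerator   = 0.7381 − (0.0763)·3.426509 − (0.6174/3.0639)·3.277341 = -0.183753
denominator = 1 − 3.426509 = -2.426509
p = -0.183753 / -2.426509 = 0.0757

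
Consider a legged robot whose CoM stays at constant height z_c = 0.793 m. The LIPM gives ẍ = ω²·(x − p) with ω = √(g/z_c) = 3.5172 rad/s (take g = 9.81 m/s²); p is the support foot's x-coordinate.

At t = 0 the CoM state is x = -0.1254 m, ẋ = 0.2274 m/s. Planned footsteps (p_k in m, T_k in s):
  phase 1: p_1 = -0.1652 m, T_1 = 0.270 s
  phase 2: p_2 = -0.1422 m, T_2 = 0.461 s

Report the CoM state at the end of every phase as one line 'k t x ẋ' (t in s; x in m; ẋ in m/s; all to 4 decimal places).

phase 1: p=-0.1652, T=0.270, ωT=0.949644, cosh=1.485834, sinh=1.098955; start (x,ẋ)=(-0.125400, 0.227400) → end (x,ẋ)=(-0.035012, 0.491715)
phase 2: p=-0.1422, T=0.461, ωT=1.621429, cosh=2.628967, sinh=2.431351; start (x,ẋ)=(-0.035012, 0.491715) → end (x,ẋ)=(0.479503, 2.209324)

1 0.2700 -0.0350 0.4917
2 0.7310 0.4795 2.2093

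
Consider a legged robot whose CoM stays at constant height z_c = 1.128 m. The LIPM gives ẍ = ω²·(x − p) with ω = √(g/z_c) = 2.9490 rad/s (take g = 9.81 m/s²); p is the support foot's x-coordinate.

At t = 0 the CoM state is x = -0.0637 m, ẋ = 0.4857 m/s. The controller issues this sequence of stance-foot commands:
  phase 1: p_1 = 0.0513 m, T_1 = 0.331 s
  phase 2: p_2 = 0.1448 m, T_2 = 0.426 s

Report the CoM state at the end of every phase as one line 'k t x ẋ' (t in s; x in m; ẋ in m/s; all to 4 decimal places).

1 0.3310 0.0646 0.3499
2 0.7570 0.1839 0.2824

phase 1: p=0.0513, T=0.331, ωT=0.976119, cosh=1.515453, sinh=1.138683; start (x,ẋ)=(-0.063700, 0.485700) → end (x,ẋ)=(0.064564, 0.349888)
phase 2: p=0.1448, T=0.426, ωT=1.256274, cosh=1.898512, sinh=1.613799; start (x,ẋ)=(0.064564, 0.349888) → end (x,ẋ)=(0.183942, 0.282416)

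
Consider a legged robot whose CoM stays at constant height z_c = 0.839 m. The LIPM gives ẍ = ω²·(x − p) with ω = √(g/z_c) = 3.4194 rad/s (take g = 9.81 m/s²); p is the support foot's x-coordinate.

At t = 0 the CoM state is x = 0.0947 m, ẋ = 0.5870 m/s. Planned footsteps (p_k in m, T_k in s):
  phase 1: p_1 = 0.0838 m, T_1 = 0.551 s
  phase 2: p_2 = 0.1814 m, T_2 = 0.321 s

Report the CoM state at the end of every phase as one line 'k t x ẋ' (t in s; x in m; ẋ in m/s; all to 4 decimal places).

1 0.5510 0.6723 2.0957
2 0.8720 1.8151 5.7253

phase 1: p=0.0838, T=0.551, ωT=1.884089, cosh=3.366164, sinh=3.214196; start (x,ẋ)=(0.094700, 0.587000) → end (x,ẋ)=(0.672264, 2.095736)
phase 2: p=0.1814, T=0.321, ωT=1.097627, cosh=1.665354, sinh=1.331692; start (x,ẋ)=(0.672264, 2.095736) → end (x,ẋ)=(1.815052, 5.725337)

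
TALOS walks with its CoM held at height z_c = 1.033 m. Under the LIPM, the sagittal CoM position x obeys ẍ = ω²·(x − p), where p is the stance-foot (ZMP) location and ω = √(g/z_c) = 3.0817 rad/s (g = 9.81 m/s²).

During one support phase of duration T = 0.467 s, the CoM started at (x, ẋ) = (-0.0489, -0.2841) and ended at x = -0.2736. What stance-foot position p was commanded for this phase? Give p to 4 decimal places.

ωT = 3.0817·0.467 = 1.439154; cosh(ωT) = 2.227127, sinh(ωT) = 1.989999
x(T) = p + (x₀−p)·cosh(ωT) + (ẋ₀/ω)·sinh(ωT) ⇒ p·(1 − cosh) = x(T) − x₀·cosh − (ẋ₀/ω)·sinh
numerator   = -0.2736 − (-0.0489)·2.227127 − (-0.2841/3.0817)·1.989999 = 0.018763
denominator = 1 − 2.227127 = -1.227127
p = 0.018763 / -1.227127 = -0.0153

p = -0.0153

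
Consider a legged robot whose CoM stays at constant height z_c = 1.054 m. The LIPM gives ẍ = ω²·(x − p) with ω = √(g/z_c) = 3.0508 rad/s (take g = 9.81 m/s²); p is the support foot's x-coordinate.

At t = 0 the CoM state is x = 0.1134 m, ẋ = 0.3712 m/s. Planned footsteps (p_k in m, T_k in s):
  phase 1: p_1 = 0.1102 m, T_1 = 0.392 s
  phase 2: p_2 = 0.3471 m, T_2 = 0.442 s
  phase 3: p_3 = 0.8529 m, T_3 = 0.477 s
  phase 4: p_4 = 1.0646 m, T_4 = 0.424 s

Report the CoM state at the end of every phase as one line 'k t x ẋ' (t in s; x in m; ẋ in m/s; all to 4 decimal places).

phase 1: p=0.1102, T=0.392, ωT=1.195914, cosh=1.804502, sinh=1.502075; start (x,ẋ)=(0.113400, 0.371200) → end (x,ẋ)=(0.298736, 0.684495)
phase 2: p=0.3471, T=0.442, ωT=1.348454, cosh=2.055553, sinh=1.795912; start (x,ẋ)=(0.298736, 0.684495) → end (x,ẋ)=(0.650627, 1.142034)
phase 3: p=0.8529, T=0.477, ωT=1.455232, cosh=2.259411, sinh=2.026065; start (x,ẋ)=(0.650627, 1.142034) → end (x,ẋ)=(1.154318, 1.330053)
phase 4: p=1.0646, T=0.424, ωT=1.293539, cosh=1.959982, sinh=1.685684; start (x,ẋ)=(1.154318, 1.330053) → end (x,ẋ)=(1.975351, 3.068272)

1 0.3920 0.2987 0.6845
2 0.8340 0.6506 1.1420
3 1.3110 1.1543 1.3301
4 1.7350 1.9754 3.0683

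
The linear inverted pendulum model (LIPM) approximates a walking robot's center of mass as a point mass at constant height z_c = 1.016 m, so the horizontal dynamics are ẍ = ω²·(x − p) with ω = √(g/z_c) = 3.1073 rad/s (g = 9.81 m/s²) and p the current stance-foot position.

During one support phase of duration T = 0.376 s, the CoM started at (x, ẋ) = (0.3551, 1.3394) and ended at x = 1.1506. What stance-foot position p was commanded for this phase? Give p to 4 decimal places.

p = 0.1335

ωT = 3.1073·0.376 = 1.168345; cosh(ωT) = 1.763773, sinh(ωT) = 1.452891
x(T) = p + (x₀−p)·cosh(ωT) + (ẋ₀/ω)·sinh(ωT) ⇒ p·(1 − cosh) = x(T) − x₀·cosh − (ẋ₀/ω)·sinh
numerator   = 1.1506 − (0.3551)·1.763773 − (1.3394/3.1073)·1.452891 = -0.101984
denominator = 1 − 1.763773 = -0.763773
p = -0.101984 / -0.763773 = 0.1335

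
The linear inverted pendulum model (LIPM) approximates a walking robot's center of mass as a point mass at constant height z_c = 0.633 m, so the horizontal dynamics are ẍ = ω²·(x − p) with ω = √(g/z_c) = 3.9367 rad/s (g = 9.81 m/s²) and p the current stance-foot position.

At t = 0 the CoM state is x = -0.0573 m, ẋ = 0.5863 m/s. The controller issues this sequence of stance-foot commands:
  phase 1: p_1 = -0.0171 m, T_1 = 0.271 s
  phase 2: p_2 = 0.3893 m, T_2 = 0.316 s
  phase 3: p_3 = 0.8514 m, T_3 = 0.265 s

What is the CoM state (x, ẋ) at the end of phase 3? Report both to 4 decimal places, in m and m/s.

x = -0.3549, ẋ = -3.9193

phase 1: p=-0.0171, T=0.271, ωT=1.066846, cosh=1.625145, sinh=1.281053; start (x,ẋ)=(-0.057300, 0.586300) → end (x,ẋ)=(0.108359, 0.750089)
phase 2: p=0.3893, T=0.316, ωT=1.243997, cosh=1.878842, sinh=1.590612; start (x,ẋ)=(0.108359, 0.750089) → end (x,ẋ)=(0.164527, -0.349889)
phase 3: p=0.8514, T=0.265, ωT=1.043226, cosh=1.595337, sinh=1.243020; start (x,ẋ)=(0.164527, -0.349889) → end (x,ẋ)=(-0.354872, -3.919333)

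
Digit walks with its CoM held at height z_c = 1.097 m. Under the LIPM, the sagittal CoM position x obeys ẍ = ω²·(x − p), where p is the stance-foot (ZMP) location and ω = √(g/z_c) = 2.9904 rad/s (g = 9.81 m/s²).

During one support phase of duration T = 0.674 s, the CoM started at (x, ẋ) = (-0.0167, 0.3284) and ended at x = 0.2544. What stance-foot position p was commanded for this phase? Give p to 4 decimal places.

ωT = 2.9904·0.674 = 2.015530; cosh(ωT) = 3.818975, sinh(ωT) = 3.685726
x(T) = p + (x₀−p)·cosh(ωT) + (ẋ₀/ω)·sinh(ωT) ⇒ p·(1 − cosh) = x(T) − x₀·cosh − (ẋ₀/ω)·sinh
numerator   = 0.2544 − (-0.0167)·3.818975 − (0.3284/2.9904)·3.685726 = -0.086582
denominator = 1 − 3.818975 = -2.818975
p = -0.086582 / -2.818975 = 0.0307

p = 0.0307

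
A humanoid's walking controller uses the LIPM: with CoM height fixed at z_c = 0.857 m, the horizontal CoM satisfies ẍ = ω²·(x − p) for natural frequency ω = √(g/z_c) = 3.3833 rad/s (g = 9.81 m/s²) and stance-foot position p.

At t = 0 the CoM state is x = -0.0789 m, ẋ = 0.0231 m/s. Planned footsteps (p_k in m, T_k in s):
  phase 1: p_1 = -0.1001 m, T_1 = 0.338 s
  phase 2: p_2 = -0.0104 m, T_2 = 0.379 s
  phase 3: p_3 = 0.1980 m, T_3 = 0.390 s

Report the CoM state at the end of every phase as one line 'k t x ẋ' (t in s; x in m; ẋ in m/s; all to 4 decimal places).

1 0.3380 -0.0538 0.1410
2 0.7170 -0.0254 0.0293
3 1.1070 -0.2347 -1.2541

phase 1: p=-0.1001, T=0.338, ωT=1.143555, cosh=1.728295, sinh=1.409611; start (x,ẋ)=(-0.078900, 0.023100) → end (x,ẋ)=(-0.053836, 0.141029)
phase 2: p=-0.0104, T=0.379, ωT=1.282271, cosh=1.941111, sinh=1.663705; start (x,ẋ)=(-0.053836, 0.141029) → end (x,ẋ)=(-0.025364, 0.029261)
phase 3: p=0.1980, T=0.390, ωT=1.319487, cosh=2.004387, sinh=1.737115; start (x,ẋ)=(-0.025364, 0.029261) → end (x,ẋ)=(-0.234684, -1.254099)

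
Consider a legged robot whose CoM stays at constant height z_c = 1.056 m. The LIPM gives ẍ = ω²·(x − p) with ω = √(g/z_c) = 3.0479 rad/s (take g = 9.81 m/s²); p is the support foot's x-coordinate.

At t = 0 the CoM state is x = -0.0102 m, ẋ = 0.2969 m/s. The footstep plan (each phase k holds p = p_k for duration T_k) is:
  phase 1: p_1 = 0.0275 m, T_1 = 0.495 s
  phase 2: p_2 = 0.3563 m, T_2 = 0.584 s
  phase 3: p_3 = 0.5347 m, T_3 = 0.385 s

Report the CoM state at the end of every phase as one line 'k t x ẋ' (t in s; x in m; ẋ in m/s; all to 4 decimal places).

1 0.4950 0.1475 0.4569
2 1.0790 0.1516 -0.4396
3 1.4640 -0.3548 -2.4858

phase 1: p=0.0275, T=0.495, ωT=1.508710, cosh=2.371046, sinh=2.149851; start (x,ẋ)=(-0.010200, 0.296900) → end (x,ẋ)=(0.147531, 0.456933)
phase 2: p=0.3563, T=0.584, ωT=1.779974, cosh=3.049171, sinh=2.880529; start (x,ẋ)=(0.147531, 0.456933) → end (x,ẋ)=(0.151570, -0.439629)
phase 3: p=0.5347, T=0.385, ωT=1.173442, cosh=1.771200, sinh=1.461900; start (x,ẋ)=(0.151570, -0.439629) → end (x,ẋ)=(-0.354764, -2.485793)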